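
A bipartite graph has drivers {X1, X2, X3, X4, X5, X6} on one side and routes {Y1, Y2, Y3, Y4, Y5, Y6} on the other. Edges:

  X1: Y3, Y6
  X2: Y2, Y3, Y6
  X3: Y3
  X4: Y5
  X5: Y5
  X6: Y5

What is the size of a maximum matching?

4

Unit-capacity flow: source→left, listed edges, right→sink; max matching = max flow.
Augmenting path X1→Y3 (+1); matched 1.
Augmenting path X2→Y2 (+1); matched 2.
Augmenting path X4→Y5 (+1); matched 3.
Augmenting path X3→Y3→X1→Y6 (+1); matched 4.
No augmenting path remains; maximum matching = 4.
König certificate: {X1, X2, X3, Y5} is a vertex cover of size 4 (every listed pair touches it), so no matching can be larger.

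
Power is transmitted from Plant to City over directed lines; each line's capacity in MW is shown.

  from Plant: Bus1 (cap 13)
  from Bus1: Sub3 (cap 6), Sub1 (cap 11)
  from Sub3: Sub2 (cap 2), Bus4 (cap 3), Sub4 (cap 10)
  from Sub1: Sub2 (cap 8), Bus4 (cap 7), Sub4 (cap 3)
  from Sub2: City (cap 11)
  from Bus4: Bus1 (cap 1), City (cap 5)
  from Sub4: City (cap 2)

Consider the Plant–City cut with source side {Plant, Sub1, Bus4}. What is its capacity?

30

Edges leaving {Plant, Sub1, Bus4}: Plant→Bus1 (13), Sub1→Sub2 (8), Sub1→Sub4 (3), Bus4→Bus1 (1), Bus4→City (5).
Cut capacity = 13 + 8 + 3 + 1 + 5 = 30.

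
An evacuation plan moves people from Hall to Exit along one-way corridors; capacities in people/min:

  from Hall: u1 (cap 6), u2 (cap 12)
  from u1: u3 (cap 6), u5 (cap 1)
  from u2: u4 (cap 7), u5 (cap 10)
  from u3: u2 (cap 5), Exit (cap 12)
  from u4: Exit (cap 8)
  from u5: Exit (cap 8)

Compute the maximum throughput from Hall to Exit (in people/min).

Augment Hall→u1→u3→Exit: bottleneck 6, flow now 6.
Augment Hall→u2→u4→Exit: bottleneck 7, flow now 13.
Augment Hall→u2→u5→Exit: bottleneck 5, flow now 18.
No augmenting path remains; maximum flow = 18.
In the residual graph, reachable from Hall: {Hall}.
Min-cut edges: Hall→u1 (6), Hall→u2 (12); capacity 6 + 12 = 18.
This cut is saturated, so no flow can exceed 18.

18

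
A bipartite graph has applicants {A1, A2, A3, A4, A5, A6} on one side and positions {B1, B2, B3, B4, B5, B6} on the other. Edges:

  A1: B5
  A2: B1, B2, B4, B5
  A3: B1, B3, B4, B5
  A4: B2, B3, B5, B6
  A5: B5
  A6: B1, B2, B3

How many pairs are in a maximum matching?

Unit-capacity flow: source→left, listed edges, right→sink; max matching = max flow.
Augmenting path A1→B5 (+1); matched 1.
Augmenting path A2→B1 (+1); matched 2.
Augmenting path A3→B3 (+1); matched 3.
Augmenting path A4→B2 (+1); matched 4.
Augmenting path A6→B1→A2→B4 (+1); matched 5.
No augmenting path remains; maximum matching = 5.
König certificate: {A2, A3, A4, A6, B5} is a vertex cover of size 5 (every listed pair touches it), so no matching can be larger.

5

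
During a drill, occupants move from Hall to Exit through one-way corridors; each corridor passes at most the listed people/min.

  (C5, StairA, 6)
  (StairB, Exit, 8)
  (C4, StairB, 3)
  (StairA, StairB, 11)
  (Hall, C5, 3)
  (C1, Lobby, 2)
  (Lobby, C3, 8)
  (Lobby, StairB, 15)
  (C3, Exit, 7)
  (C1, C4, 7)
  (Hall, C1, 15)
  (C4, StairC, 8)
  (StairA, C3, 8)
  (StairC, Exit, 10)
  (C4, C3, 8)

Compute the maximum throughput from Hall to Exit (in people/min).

12

Augment Hall→C1→Lobby→C3→Exit: bottleneck 2, flow now 2.
Augment Hall→C1→C4→C3→Exit: bottleneck 5, flow now 7.
Augment Hall→C1→C4→StairB→Exit: bottleneck 2, flow now 9.
Augment Hall→C5→StairA→StairB→Exit: bottleneck 3, flow now 12.
No augmenting path remains; maximum flow = 12.
In the residual graph, reachable from Hall: {Hall, C1}.
Min-cut edges: Hall→C5 (3), C1→Lobby (2), C1→C4 (7); capacity 3 + 2 + 7 = 12.
This cut is saturated, so no flow can exceed 12.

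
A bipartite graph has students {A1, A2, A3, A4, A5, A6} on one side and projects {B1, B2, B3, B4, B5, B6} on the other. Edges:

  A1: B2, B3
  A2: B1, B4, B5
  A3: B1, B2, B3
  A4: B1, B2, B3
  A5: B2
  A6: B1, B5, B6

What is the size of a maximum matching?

Unit-capacity flow: source→left, listed edges, right→sink; max matching = max flow.
Augmenting path A1→B2 (+1); matched 1.
Augmenting path A2→B1 (+1); matched 2.
Augmenting path A3→B3 (+1); matched 3.
Augmenting path A6→B5 (+1); matched 4.
Augmenting path A4→B1→A2→B4 (+1); matched 5.
No augmenting path remains; maximum matching = 5.
König certificate: {A2, A6, B1, B2, B3} is a vertex cover of size 5 (every listed pair touches it), so no matching can be larger.

5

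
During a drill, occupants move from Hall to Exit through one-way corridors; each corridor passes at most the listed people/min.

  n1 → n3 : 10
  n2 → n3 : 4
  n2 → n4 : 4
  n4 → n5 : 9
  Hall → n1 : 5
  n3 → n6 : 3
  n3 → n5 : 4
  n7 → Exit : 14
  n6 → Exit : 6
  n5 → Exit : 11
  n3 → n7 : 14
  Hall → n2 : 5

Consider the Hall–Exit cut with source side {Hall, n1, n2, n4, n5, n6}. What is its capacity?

Edges leaving {Hall, n1, n2, n4, n5, n6}: n1→n3 (10), n2→n3 (4), n5→Exit (11), n6→Exit (6).
Cut capacity = 10 + 4 + 11 + 6 = 31.

31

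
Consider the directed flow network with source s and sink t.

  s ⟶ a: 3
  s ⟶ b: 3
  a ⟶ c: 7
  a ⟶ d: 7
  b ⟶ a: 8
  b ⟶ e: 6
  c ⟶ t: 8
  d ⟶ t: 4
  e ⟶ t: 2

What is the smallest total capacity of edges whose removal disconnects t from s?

6

Augment s→a→c→t: bottleneck 3, flow now 3.
Augment s→b→e→t: bottleneck 2, flow now 5.
Augment s→b→a→c→t: bottleneck 1, flow now 6.
No augmenting path remains; maximum flow = 6.
By max-flow min-cut, the minimum cut capacity equals the max flow.
In the residual graph, reachable from s: {s}.
Min-cut edges: s→a (3), s→b (3); capacity 3 + 3 = 6.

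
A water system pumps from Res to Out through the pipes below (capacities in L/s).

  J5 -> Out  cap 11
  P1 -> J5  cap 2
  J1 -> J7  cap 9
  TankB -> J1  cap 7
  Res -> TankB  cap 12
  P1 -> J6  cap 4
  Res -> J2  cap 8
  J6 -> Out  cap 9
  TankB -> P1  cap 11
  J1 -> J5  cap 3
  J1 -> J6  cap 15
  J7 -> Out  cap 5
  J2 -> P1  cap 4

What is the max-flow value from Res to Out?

Augment Res→TankB→J1→J5→Out: bottleneck 3, flow now 3.
Augment Res→TankB→J1→J7→Out: bottleneck 4, flow now 7.
Augment Res→TankB→P1→J5→Out: bottleneck 2, flow now 9.
Augment Res→TankB→P1→J6→Out: bottleneck 3, flow now 12.
Augment Res→J2→P1→J6→Out: bottleneck 1, flow now 13.
No augmenting path remains; maximum flow = 13.
In the residual graph, reachable from Res: {Res, TankB, J2, P1}.
Min-cut edges: TankB→J1 (7), P1→J5 (2), P1→J6 (4); capacity 7 + 2 + 4 = 13.
This cut is saturated, so no flow can exceed 13.

13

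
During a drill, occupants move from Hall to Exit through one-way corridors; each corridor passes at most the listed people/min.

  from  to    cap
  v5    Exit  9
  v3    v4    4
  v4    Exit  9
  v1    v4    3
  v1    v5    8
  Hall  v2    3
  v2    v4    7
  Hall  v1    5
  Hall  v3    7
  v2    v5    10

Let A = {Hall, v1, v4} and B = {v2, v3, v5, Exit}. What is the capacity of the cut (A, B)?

27

Edges leaving {Hall, v1, v4}: Hall→v2 (3), Hall→v3 (7), v1→v5 (8), v4→Exit (9).
Cut capacity = 3 + 7 + 8 + 9 = 27.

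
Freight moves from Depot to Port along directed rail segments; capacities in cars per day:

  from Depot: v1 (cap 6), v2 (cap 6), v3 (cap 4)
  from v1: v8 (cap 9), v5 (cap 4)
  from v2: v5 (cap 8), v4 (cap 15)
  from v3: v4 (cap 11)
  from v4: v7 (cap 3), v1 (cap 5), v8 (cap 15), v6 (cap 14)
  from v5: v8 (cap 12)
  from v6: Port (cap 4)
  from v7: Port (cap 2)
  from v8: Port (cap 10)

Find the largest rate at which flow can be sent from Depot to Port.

Augment Depot→v1→v8→Port: bottleneck 6, flow now 6.
Augment Depot→v2→v4→v6→Port: bottleneck 4, flow now 10.
Augment Depot→v2→v4→v7→Port: bottleneck 2, flow now 12.
Augment Depot→v3→v4→v8→Port: bottleneck 4, flow now 16.
No augmenting path remains; maximum flow = 16.
In the residual graph, reachable from Depot: {Depot}.
Min-cut edges: Depot→v1 (6), Depot→v2 (6), Depot→v3 (4); capacity 6 + 6 + 4 = 16.
This cut is saturated, so no flow can exceed 16.

16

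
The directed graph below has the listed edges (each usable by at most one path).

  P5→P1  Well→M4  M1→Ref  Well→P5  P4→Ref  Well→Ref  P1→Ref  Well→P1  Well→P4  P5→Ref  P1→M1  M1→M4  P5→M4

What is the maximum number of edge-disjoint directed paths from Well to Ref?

Assign every edge capacity 1; by Menger, the answer equals the max flow.
Path Well→Ref (+1); total 1.
Path Well→P1→Ref (+1); total 2.
Path Well→P5→Ref (+1); total 3.
Path Well→P4→Ref (+1); total 4.
No residual Well→Ref path; max flow = 4.
Certifying cut of size 4: {Well→P1, Well→P4, Well→P5, Well→Ref}.

4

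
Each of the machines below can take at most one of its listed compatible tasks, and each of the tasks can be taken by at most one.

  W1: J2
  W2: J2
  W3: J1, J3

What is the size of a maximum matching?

2

Unit-capacity flow: source→left, listed edges, right→sink; max matching = max flow.
Augmenting path W1→J2 (+1); matched 1.
Augmenting path W3→J1 (+1); matched 2.
No augmenting path remains; maximum matching = 2.
König certificate: {W3, J2} is a vertex cover of size 2 (every listed pair touches it), so no matching can be larger.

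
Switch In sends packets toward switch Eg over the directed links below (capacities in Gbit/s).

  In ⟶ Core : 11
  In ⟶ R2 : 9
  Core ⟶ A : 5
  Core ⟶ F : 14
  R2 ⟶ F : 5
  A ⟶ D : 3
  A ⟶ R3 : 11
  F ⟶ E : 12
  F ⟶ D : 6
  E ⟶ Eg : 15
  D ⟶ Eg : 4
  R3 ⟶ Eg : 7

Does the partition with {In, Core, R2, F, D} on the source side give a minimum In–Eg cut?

No — its capacity is 21, but the minimum cut has capacity 16.

Given cut capacity: 5 + 12 + 4 = 21.
Augment In→Core→A→D→Eg: bottleneck 3, flow now 3.
Augment In→Core→A→R3→Eg: bottleneck 2, flow now 5.
Augment In→Core→F→E→Eg: bottleneck 6, flow now 11.
Augment In→R2→F→E→Eg: bottleneck 5, flow now 16.
No augmenting path remains; maximum flow = 16.
In the residual graph, reachable from In: {In, R2}.
Min-cut edges: In→Core (11), R2→F (5); capacity 11 + 5 = 16.
Cut capacity 21 exceeds the max flow 16, so it is not minimum.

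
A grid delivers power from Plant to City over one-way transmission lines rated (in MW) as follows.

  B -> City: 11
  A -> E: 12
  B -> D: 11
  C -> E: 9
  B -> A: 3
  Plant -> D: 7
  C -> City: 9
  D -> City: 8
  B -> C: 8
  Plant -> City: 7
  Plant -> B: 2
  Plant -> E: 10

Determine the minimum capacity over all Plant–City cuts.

Augment Plant→City: bottleneck 7, flow now 7.
Augment Plant→B→City: bottleneck 2, flow now 9.
Augment Plant→D→City: bottleneck 7, flow now 16.
No augmenting path remains; maximum flow = 16.
By max-flow min-cut, the minimum cut capacity equals the max flow.
In the residual graph, reachable from Plant: {Plant, E}.
Min-cut edges: Plant→B (2), Plant→D (7), Plant→City (7); capacity 2 + 7 + 7 = 16.

16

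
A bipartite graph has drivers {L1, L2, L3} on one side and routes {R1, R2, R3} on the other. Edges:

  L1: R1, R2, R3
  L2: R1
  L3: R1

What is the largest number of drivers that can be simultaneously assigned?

2

Unit-capacity flow: source→left, listed edges, right→sink; max matching = max flow.
Augmenting path L1→R1 (+1); matched 1.
Augmenting path L2→R1→L1→R2 (+1); matched 2.
No augmenting path remains; maximum matching = 2.
König certificate: {L1, R1} is a vertex cover of size 2 (every listed pair touches it), so no matching can be larger.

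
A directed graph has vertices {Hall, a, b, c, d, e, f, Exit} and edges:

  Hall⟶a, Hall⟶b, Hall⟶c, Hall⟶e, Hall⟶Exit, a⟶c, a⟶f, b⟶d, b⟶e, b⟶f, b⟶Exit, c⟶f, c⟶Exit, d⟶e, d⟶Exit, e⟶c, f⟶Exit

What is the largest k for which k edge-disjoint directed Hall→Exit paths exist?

4

Assign every edge capacity 1; by Menger, the answer equals the max flow.
Path Hall→Exit (+1); total 1.
Path Hall→b→Exit (+1); total 2.
Path Hall→c→Exit (+1); total 3.
Path Hall→a→f→Exit (+1); total 4.
No residual Hall→Exit path; max flow = 4.
Certifying cut of size 4: {Hall→Exit, Hall→b, c→Exit, f→Exit}.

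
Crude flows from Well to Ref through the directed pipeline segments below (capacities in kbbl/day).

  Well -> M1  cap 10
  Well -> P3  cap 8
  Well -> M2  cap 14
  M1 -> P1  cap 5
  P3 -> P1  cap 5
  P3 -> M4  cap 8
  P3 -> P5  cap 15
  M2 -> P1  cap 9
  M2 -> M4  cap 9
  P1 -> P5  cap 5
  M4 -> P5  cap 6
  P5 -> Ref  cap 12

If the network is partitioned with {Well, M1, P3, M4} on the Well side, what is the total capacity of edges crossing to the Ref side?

Edges leaving {Well, M1, P3, M4}: Well→M2 (14), M1→P1 (5), P3→P1 (5), P3→P5 (15), M4→P5 (6).
Cut capacity = 14 + 5 + 5 + 15 + 6 = 45.

45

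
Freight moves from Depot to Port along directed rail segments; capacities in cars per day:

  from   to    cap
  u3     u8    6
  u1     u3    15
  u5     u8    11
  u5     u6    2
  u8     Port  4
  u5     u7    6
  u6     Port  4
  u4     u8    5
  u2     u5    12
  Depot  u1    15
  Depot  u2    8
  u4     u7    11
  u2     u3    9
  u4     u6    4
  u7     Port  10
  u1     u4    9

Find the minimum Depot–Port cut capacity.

18

Augment Depot→u1→u3→u8→Port: bottleneck 4, flow now 4.
Augment Depot→u1→u4→u6→Port: bottleneck 4, flow now 8.
Augment Depot→u1→u4→u7→Port: bottleneck 5, flow now 13.
Augment Depot→u2→u5→u7→Port: bottleneck 5, flow now 18.
No augmenting path remains; maximum flow = 18.
By max-flow min-cut, the minimum cut capacity equals the max flow.
In the residual graph, reachable from Depot: {Depot, u1, u2, u3, u4, u5, u6, u7, u8}.
Min-cut edges: u6→Port (4), u7→Port (10), u8→Port (4); capacity 4 + 10 + 4 = 18.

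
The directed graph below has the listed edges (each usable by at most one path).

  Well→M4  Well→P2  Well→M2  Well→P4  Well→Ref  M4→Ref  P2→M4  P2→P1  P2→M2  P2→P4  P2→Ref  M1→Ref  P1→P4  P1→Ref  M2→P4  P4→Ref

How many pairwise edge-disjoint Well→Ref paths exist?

4

Assign every edge capacity 1; by Menger, the answer equals the max flow.
Path Well→Ref (+1); total 1.
Path Well→M4→Ref (+1); total 2.
Path Well→P2→Ref (+1); total 3.
Path Well→P4→Ref (+1); total 4.
No residual Well→Ref path; max flow = 4.
Certifying cut of size 4: {P4→Ref, Well→M4, Well→P2, Well→Ref}.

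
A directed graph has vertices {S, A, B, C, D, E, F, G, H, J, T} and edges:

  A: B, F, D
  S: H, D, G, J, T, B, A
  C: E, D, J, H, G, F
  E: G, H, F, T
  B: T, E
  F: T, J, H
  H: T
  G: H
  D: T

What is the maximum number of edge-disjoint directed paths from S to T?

Assign every edge capacity 1; by Menger, the answer equals the max flow.
Path S→T (+1); total 1.
Path S→B→T (+1); total 2.
Path S→D→T (+1); total 3.
Path S→H→T (+1); total 4.
Path S→A→F→T (+1); total 5.
No residual S→T path; max flow = 5.
Certifying cut of size 5: {H→T, S→A, S→B, S→D, S→T}.

5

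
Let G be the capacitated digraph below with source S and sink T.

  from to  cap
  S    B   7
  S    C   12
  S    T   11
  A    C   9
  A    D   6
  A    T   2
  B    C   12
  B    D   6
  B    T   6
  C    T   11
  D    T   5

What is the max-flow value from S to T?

29

Augment S→T: bottleneck 11, flow now 11.
Augment S→B→T: bottleneck 6, flow now 17.
Augment S→C→T: bottleneck 11, flow now 28.
Augment S→B→D→T: bottleneck 1, flow now 29.
No augmenting path remains; maximum flow = 29.
In the residual graph, reachable from S: {S, C}.
Min-cut edges: S→B (7), S→T (11), C→T (11); capacity 7 + 11 + 11 = 29.
This cut is saturated, so no flow can exceed 29.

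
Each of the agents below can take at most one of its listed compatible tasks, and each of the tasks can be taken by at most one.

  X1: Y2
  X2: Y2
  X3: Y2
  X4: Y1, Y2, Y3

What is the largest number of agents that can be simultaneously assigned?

Unit-capacity flow: source→left, listed edges, right→sink; max matching = max flow.
Augmenting path X1→Y2 (+1); matched 1.
Augmenting path X4→Y1 (+1); matched 2.
No augmenting path remains; maximum matching = 2.
König certificate: {X4, Y2} is a vertex cover of size 2 (every listed pair touches it), so no matching can be larger.

2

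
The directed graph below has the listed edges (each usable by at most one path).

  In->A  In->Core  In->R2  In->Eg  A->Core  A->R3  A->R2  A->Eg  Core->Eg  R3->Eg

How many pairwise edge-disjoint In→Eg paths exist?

Assign every edge capacity 1; by Menger, the answer equals the max flow.
Path In→Eg (+1); total 1.
Path In→A→Eg (+1); total 2.
Path In→Core→Eg (+1); total 3.
No residual In→Eg path; max flow = 3.
Certifying cut of size 3: {In→A, In→Core, In→Eg}.

3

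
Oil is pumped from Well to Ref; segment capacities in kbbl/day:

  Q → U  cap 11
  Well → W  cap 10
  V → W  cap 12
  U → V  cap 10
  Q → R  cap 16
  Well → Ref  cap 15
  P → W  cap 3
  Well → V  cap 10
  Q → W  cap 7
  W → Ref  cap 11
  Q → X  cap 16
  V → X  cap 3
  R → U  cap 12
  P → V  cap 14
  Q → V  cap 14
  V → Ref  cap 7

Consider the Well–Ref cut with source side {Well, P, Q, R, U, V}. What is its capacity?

Edges leaving {Well, P, Q, R, U, V}: Well→W (10), Well→Ref (15), P→W (3), Q→W (7), Q→X (16), V→W (12), V→X (3), V→Ref (7).
Cut capacity = 10 + 15 + 3 + 7 + 16 + 12 + 3 + 7 = 73.

73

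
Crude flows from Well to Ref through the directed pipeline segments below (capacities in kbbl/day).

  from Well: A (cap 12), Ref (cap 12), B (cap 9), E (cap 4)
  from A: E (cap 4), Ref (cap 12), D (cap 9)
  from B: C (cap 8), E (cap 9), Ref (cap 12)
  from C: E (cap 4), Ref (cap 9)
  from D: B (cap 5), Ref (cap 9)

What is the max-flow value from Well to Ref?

Augment Well→Ref: bottleneck 12, flow now 12.
Augment Well→A→Ref: bottleneck 12, flow now 24.
Augment Well→B→Ref: bottleneck 9, flow now 33.
No augmenting path remains; maximum flow = 33.
In the residual graph, reachable from Well: {Well, E}.
Min-cut edges: Well→A (12), Well→B (9), Well→Ref (12); capacity 12 + 9 + 12 = 33.
This cut is saturated, so no flow can exceed 33.

33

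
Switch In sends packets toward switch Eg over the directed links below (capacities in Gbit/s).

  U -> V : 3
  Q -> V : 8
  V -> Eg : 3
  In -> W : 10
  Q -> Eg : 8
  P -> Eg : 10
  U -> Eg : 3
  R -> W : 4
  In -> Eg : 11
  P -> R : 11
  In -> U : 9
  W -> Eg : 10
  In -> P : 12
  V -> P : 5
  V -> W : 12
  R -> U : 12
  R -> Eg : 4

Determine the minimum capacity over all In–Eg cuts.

39

Augment In→Eg: bottleneck 11, flow now 11.
Augment In→P→Eg: bottleneck 10, flow now 21.
Augment In→U→Eg: bottleneck 3, flow now 24.
Augment In→W→Eg: bottleneck 10, flow now 34.
Augment In→P→R→Eg: bottleneck 2, flow now 36.
Augment In→U→V→Eg: bottleneck 3, flow now 39.
No augmenting path remains; maximum flow = 39.
By max-flow min-cut, the minimum cut capacity equals the max flow.
In the residual graph, reachable from In: {In, U}.
Min-cut edges: In→P (12), In→W (10), In→Eg (11), U→V (3), U→Eg (3); capacity 12 + 10 + 11 + 3 + 3 = 39.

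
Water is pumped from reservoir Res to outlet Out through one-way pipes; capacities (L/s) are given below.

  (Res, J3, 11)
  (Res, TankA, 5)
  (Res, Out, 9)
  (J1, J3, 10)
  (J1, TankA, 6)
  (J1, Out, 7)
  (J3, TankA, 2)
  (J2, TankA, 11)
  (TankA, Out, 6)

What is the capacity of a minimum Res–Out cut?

Augment Res→Out: bottleneck 9, flow now 9.
Augment Res→TankA→Out: bottleneck 5, flow now 14.
Augment Res→J3→TankA→Out: bottleneck 1, flow now 15.
No augmenting path remains; maximum flow = 15.
By max-flow min-cut, the minimum cut capacity equals the max flow.
In the residual graph, reachable from Res: {Res, J3, TankA}.
Min-cut edges: Res→Out (9), TankA→Out (6); capacity 9 + 6 = 15.

15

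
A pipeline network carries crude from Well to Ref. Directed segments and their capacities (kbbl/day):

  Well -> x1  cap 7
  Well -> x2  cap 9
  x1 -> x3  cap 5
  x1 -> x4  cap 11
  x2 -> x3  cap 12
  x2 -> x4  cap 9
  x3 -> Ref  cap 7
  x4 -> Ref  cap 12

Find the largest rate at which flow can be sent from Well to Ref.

Augment Well→x1→x3→Ref: bottleneck 5, flow now 5.
Augment Well→x1→x4→Ref: bottleneck 2, flow now 7.
Augment Well→x2→x3→Ref: bottleneck 2, flow now 9.
Augment Well→x2→x4→Ref: bottleneck 7, flow now 16.
No augmenting path remains; maximum flow = 16.
In the residual graph, reachable from Well: {Well}.
Min-cut edges: Well→x1 (7), Well→x2 (9); capacity 7 + 9 = 16.
This cut is saturated, so no flow can exceed 16.

16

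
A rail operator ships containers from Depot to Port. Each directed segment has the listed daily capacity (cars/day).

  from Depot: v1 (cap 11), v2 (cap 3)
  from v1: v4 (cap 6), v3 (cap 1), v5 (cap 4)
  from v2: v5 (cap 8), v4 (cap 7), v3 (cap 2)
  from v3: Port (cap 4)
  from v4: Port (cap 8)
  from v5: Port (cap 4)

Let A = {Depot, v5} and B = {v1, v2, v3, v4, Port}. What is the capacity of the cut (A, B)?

Edges leaving {Depot, v5}: Depot→v1 (11), Depot→v2 (3), v5→Port (4).
Cut capacity = 11 + 3 + 4 = 18.

18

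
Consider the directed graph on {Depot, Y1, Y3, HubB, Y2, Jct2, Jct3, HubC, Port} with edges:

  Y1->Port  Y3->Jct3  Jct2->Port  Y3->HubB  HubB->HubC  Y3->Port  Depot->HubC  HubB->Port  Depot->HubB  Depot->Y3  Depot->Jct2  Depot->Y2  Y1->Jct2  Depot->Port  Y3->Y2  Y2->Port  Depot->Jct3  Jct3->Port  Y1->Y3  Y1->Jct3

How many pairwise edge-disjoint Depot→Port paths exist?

6

Assign every edge capacity 1; by Menger, the answer equals the max flow.
Path Depot→Port (+1); total 1.
Path Depot→Y3→Port (+1); total 2.
Path Depot→HubB→Port (+1); total 3.
Path Depot→Y2→Port (+1); total 4.
Path Depot→Jct2→Port (+1); total 5.
Path Depot→Jct3→Port (+1); total 6.
No residual Depot→Port path; max flow = 6.
Certifying cut of size 6: {Depot→HubB, Depot→Jct2, Depot→Jct3, Depot→Port, Depot→Y2, Depot→Y3}.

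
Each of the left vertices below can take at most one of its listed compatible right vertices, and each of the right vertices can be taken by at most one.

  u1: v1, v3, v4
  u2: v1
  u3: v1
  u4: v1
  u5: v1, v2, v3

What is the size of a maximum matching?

3

Unit-capacity flow: source→left, listed edges, right→sink; max matching = max flow.
Augmenting path u1→v1 (+1); matched 1.
Augmenting path u5→v2 (+1); matched 2.
Augmenting path u2→v1→u1→v3 (+1); matched 3.
No augmenting path remains; maximum matching = 3.
König certificate: {u1, u5, v1} is a vertex cover of size 3 (every listed pair touches it), so no matching can be larger.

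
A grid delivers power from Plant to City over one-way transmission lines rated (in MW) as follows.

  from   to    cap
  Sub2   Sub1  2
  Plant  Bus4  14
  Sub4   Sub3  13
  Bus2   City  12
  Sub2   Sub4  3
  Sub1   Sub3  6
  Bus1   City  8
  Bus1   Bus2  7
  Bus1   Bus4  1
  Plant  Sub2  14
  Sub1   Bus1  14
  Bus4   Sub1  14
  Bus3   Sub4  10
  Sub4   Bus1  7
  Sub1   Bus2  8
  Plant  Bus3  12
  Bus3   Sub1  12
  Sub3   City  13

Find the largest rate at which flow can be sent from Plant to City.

31

Augment Plant→Sub2→Sub1→Sub3→City: bottleneck 2, flow now 2.
Augment Plant→Sub2→Sub4→Sub3→City: bottleneck 3, flow now 5.
Augment Plant→Bus3→Sub1→Sub3→City: bottleneck 4, flow now 9.
Augment Plant→Bus3→Sub1→Bus1→City: bottleneck 8, flow now 17.
Augment Plant→Bus4→Sub1→Bus2→City: bottleneck 8, flow now 25.
Augment Plant→Bus4→Sub1→Bus1→Bus2→City: bottleneck 4, flow now 29.
Augment Plant→Bus4→Sub1→Bus3→Sub4→Sub3→City: bottleneck 2, flow now 31. (uses reverse residual edge)
No augmenting path remains; maximum flow = 31.
In the residual graph, reachable from Plant: {Plant, Sub2}.
Min-cut edges: Plant→Bus3 (12), Plant→Bus4 (14), Sub2→Sub1 (2), Sub2→Sub4 (3); capacity 12 + 14 + 2 + 3 = 31.
This cut is saturated, so no flow can exceed 31.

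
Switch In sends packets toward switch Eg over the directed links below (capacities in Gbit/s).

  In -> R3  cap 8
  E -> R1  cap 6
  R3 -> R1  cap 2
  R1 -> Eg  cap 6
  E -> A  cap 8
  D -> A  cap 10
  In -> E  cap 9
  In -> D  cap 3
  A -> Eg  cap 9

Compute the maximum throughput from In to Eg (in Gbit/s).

Augment In→E→R1→Eg: bottleneck 6, flow now 6.
Augment In→E→A→Eg: bottleneck 3, flow now 9.
Augment In→D→A→Eg: bottleneck 3, flow now 12.
Augment In→R3→R1→E→A→Eg: bottleneck 2, flow now 14. (uses reverse residual edge)
No augmenting path remains; maximum flow = 14.
In the residual graph, reachable from In: {In, R3}.
Min-cut edges: In→E (9), In→D (3), R3→R1 (2); capacity 9 + 3 + 2 = 14.
This cut is saturated, so no flow can exceed 14.

14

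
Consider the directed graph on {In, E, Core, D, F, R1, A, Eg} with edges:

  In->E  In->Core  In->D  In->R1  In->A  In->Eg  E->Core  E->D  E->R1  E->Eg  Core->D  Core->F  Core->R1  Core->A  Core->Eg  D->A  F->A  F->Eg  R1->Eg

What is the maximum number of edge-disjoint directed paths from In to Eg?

Assign every edge capacity 1; by Menger, the answer equals the max flow.
Path In→Eg (+1); total 1.
Path In→E→Eg (+1); total 2.
Path In→Core→Eg (+1); total 3.
Path In→R1→Eg (+1); total 4.
No residual In→Eg path; max flow = 4.
Certifying cut of size 4: {In→Core, In→E, In→Eg, In→R1}.

4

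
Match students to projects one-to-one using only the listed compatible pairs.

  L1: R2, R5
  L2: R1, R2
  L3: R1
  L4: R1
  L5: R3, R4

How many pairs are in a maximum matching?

4

Unit-capacity flow: source→left, listed edges, right→sink; max matching = max flow.
Augmenting path L1→R2 (+1); matched 1.
Augmenting path L2→R1 (+1); matched 2.
Augmenting path L5→R3 (+1); matched 3.
Augmenting path L3→R1→L2→R2→L1→R5 (+1); matched 4.
No augmenting path remains; maximum matching = 4.
König certificate: {L1, L2, L5, R1} is a vertex cover of size 4 (every listed pair touches it), so no matching can be larger.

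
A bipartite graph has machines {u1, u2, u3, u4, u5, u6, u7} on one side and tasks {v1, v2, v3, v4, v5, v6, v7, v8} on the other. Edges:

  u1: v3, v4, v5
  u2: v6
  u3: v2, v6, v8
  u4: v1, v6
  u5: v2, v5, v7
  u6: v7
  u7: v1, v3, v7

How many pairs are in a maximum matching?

7

Unit-capacity flow: source→left, listed edges, right→sink; max matching = max flow.
Augmenting path u1→v3 (+1); matched 1.
Augmenting path u2→v6 (+1); matched 2.
Augmenting path u3→v2 (+1); matched 3.
Augmenting path u4→v1 (+1); matched 4.
Augmenting path u5→v5 (+1); matched 5.
Augmenting path u6→v7 (+1); matched 6.
Augmenting path u7→v3→u1→v4 (+1); matched 7.
No augmenting path remains; maximum matching = 7.
König certificate: {u1, u2, u3, u4, u5, u6, u7} is a vertex cover of size 7 (every listed pair touches it), so no matching can be larger.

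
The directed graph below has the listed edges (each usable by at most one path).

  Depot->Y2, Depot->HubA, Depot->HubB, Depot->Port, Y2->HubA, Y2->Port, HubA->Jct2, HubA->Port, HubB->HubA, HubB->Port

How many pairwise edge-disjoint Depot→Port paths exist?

4

Assign every edge capacity 1; by Menger, the answer equals the max flow.
Path Depot→Port (+1); total 1.
Path Depot→Y2→Port (+1); total 2.
Path Depot→HubA→Port (+1); total 3.
Path Depot→HubB→Port (+1); total 4.
No residual Depot→Port path; max flow = 4.
Certifying cut of size 4: {Depot→HubA, Depot→HubB, Depot→Port, Depot→Y2}.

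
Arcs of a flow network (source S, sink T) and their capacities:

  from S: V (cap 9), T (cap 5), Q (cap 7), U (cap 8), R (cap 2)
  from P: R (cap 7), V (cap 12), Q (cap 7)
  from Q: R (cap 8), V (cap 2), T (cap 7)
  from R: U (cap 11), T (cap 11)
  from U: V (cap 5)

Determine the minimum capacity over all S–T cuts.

Augment S→T: bottleneck 5, flow now 5.
Augment S→Q→T: bottleneck 7, flow now 12.
Augment S→R→T: bottleneck 2, flow now 14.
No augmenting path remains; maximum flow = 14.
By max-flow min-cut, the minimum cut capacity equals the max flow.
In the residual graph, reachable from S: {S, U, V}.
Min-cut edges: S→Q (7), S→R (2), S→T (5); capacity 7 + 2 + 5 = 14.

14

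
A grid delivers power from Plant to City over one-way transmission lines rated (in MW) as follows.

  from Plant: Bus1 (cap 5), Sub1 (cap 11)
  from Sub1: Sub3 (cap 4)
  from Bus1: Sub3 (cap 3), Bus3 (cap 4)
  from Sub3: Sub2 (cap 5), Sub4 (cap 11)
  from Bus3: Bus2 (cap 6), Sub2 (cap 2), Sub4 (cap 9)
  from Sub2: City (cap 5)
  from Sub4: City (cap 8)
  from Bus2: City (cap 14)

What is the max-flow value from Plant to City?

9

Augment Plant→Sub1→Sub3→Sub2→City: bottleneck 4, flow now 4.
Augment Plant→Bus1→Sub3→Sub2→City: bottleneck 1, flow now 5.
Augment Plant→Bus1→Sub3→Sub4→City: bottleneck 2, flow now 7.
Augment Plant→Bus1→Bus3→Sub4→City: bottleneck 2, flow now 9.
No augmenting path remains; maximum flow = 9.
In the residual graph, reachable from Plant: {Plant, Sub1}.
Min-cut edges: Plant→Bus1 (5), Sub1→Sub3 (4); capacity 5 + 4 = 9.
This cut is saturated, so no flow can exceed 9.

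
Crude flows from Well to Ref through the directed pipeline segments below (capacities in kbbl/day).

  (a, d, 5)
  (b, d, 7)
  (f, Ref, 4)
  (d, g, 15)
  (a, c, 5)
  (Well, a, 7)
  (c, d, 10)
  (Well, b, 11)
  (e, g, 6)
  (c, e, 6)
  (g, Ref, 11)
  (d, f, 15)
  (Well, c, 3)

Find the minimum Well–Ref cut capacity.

Augment Well→a→d→f→Ref: bottleneck 4, flow now 4.
Augment Well→a→d→g→Ref: bottleneck 1, flow now 5.
Augment Well→b→d→g→Ref: bottleneck 7, flow now 12.
Augment Well→c→d→g→Ref: bottleneck 3, flow now 15.
No augmenting path remains; maximum flow = 15.
By max-flow min-cut, the minimum cut capacity equals the max flow.
In the residual graph, reachable from Well: {Well, a, b, c, d, e, f, g}.
Min-cut edges: f→Ref (4), g→Ref (11); capacity 4 + 11 = 15.

15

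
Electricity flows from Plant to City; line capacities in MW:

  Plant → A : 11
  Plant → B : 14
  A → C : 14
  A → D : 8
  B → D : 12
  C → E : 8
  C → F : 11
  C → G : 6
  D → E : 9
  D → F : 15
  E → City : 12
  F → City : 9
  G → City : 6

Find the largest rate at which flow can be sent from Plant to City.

23

Augment Plant→A→C→E→City: bottleneck 8, flow now 8.
Augment Plant→A→C→F→City: bottleneck 3, flow now 11.
Augment Plant→B→D→E→City: bottleneck 4, flow now 15.
Augment Plant→B→D→F→City: bottleneck 6, flow now 21.
Augment Plant→B→D→E→C→G→City: bottleneck 2, flow now 23. (uses reverse residual edge)
No augmenting path remains; maximum flow = 23.
In the residual graph, reachable from Plant: {Plant, B}.
Min-cut edges: Plant→A (11), B→D (12); capacity 11 + 12 = 23.
This cut is saturated, so no flow can exceed 23.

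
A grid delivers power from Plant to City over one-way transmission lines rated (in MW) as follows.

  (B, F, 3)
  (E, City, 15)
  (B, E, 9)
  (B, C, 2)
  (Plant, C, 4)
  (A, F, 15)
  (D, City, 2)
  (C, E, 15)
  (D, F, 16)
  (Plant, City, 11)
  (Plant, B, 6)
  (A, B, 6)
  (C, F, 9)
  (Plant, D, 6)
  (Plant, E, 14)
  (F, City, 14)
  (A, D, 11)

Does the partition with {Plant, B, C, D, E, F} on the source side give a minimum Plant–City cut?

Given cut capacity: 11 + 2 + 15 + 14 = 42.
Augment Plant→City: bottleneck 11, flow now 11.
Augment Plant→D→City: bottleneck 2, flow now 13.
Augment Plant→E→City: bottleneck 14, flow now 27.
Augment Plant→B→E→City: bottleneck 1, flow now 28.
Augment Plant→B→F→City: bottleneck 3, flow now 31.
Augment Plant→C→F→City: bottleneck 4, flow now 35.
Augment Plant→D→F→City: bottleneck 4, flow now 39.
Augment Plant→B→C→F→City: bottleneck 2, flow now 41.
No augmenting path remains; maximum flow = 41.
In the residual graph, reachable from Plant: {Plant}.
Min-cut edges: Plant→B (6), Plant→C (4), Plant→D (6), Plant→E (14), Plant→City (11); capacity 6 + 4 + 6 + 14 + 11 = 41.
Cut capacity 42 exceeds the max flow 41, so it is not minimum.

No — its capacity is 42, but the minimum cut has capacity 41.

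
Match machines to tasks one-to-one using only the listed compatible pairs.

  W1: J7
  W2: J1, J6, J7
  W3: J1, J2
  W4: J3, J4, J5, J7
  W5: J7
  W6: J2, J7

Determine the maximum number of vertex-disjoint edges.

5

Unit-capacity flow: source→left, listed edges, right→sink; max matching = max flow.
Augmenting path W1→J7 (+1); matched 1.
Augmenting path W2→J1 (+1); matched 2.
Augmenting path W3→J2 (+1); matched 3.
Augmenting path W4→J3 (+1); matched 4.
Augmenting path W6→J2→W3→J1→W2→J6 (+1); matched 5.
No augmenting path remains; maximum matching = 5.
König certificate: {W2, W3, W4, W6, J7} is a vertex cover of size 5 (every listed pair touches it), so no matching can be larger.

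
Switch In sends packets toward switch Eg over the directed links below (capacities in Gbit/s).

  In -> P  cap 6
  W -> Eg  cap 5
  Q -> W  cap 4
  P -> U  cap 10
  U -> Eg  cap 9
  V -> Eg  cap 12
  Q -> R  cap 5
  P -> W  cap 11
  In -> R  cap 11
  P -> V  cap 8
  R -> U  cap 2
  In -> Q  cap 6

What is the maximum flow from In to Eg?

Augment In→P→U→Eg: bottleneck 6, flow now 6.
Augment In→Q→W→Eg: bottleneck 4, flow now 10.
Augment In→R→U→Eg: bottleneck 2, flow now 12.
No augmenting path remains; maximum flow = 12.
In the residual graph, reachable from In: {In, Q, R}.
Min-cut edges: In→P (6), Q→W (4), R→U (2); capacity 6 + 4 + 2 = 12.
This cut is saturated, so no flow can exceed 12.

12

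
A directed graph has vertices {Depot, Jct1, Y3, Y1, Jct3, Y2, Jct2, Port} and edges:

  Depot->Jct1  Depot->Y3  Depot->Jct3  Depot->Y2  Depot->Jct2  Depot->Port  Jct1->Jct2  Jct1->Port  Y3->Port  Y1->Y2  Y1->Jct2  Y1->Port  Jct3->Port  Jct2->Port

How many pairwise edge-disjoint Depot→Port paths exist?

Assign every edge capacity 1; by Menger, the answer equals the max flow.
Path Depot→Port (+1); total 1.
Path Depot→Jct1→Port (+1); total 2.
Path Depot→Y3→Port (+1); total 3.
Path Depot→Jct3→Port (+1); total 4.
Path Depot→Jct2→Port (+1); total 5.
No residual Depot→Port path; max flow = 5.
Certifying cut of size 5: {Depot→Jct1, Depot→Jct2, Depot→Jct3, Depot→Port, Depot→Y3}.

5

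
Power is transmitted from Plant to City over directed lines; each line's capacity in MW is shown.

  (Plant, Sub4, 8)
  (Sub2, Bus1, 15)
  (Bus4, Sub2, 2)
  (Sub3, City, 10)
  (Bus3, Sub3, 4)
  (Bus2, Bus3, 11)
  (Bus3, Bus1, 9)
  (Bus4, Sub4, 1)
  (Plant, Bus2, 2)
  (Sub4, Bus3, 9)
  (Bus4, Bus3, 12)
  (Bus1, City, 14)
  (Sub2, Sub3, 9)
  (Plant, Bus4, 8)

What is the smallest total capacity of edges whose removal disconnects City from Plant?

Augment Plant→Sub4→Bus3→Bus1→City: bottleneck 8, flow now 8.
Augment Plant→Bus2→Bus3→Bus1→City: bottleneck 1, flow now 9.
Augment Plant→Bus2→Bus3→Sub3→City: bottleneck 1, flow now 10.
Augment Plant→Bus4→Bus3→Sub3→City: bottleneck 3, flow now 13.
Augment Plant→Bus4→Sub2→Bus1→City: bottleneck 2, flow now 15.
No augmenting path remains; maximum flow = 15.
By max-flow min-cut, the minimum cut capacity equals the max flow.
In the residual graph, reachable from Plant: {Plant, Sub4, Bus2, Bus4, Bus3}.
Min-cut edges: Bus4→Sub2 (2), Bus3→Bus1 (9), Bus3→Sub3 (4); capacity 2 + 9 + 4 = 15.

15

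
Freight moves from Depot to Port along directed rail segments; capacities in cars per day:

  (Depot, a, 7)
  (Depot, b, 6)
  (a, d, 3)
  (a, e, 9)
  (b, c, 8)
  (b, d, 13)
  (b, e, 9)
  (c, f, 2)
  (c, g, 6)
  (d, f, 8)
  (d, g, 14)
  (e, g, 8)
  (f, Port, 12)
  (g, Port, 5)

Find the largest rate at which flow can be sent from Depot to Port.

13

Augment Depot→a→d→f→Port: bottleneck 3, flow now 3.
Augment Depot→a→e→g→Port: bottleneck 4, flow now 7.
Augment Depot→b→c→f→Port: bottleneck 2, flow now 9.
Augment Depot→b→c→g→Port: bottleneck 1, flow now 10.
Augment Depot→b→d→f→Port: bottleneck 3, flow now 13.
No augmenting path remains; maximum flow = 13.
In the residual graph, reachable from Depot: {Depot}.
Min-cut edges: Depot→a (7), Depot→b (6); capacity 7 + 6 = 13.
This cut is saturated, so no flow can exceed 13.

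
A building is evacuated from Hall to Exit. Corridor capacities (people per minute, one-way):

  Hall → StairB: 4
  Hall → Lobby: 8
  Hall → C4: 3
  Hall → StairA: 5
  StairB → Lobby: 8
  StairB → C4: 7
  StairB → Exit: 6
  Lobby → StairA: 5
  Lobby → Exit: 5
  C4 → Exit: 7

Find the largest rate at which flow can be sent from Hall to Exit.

Augment Hall→StairB→Exit: bottleneck 4, flow now 4.
Augment Hall→Lobby→Exit: bottleneck 5, flow now 9.
Augment Hall→C4→Exit: bottleneck 3, flow now 12.
No augmenting path remains; maximum flow = 12.
In the residual graph, reachable from Hall: {Hall, Lobby, StairA}.
Min-cut edges: Hall→StairB (4), Hall→C4 (3), Lobby→Exit (5); capacity 4 + 3 + 5 = 12.
This cut is saturated, so no flow can exceed 12.

12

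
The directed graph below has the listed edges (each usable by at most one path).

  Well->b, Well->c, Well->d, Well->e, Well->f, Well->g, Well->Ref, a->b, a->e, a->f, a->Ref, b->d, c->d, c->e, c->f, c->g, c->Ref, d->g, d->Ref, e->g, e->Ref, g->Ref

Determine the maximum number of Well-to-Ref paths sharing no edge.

Assign every edge capacity 1; by Menger, the answer equals the max flow.
Path Well→Ref (+1); total 1.
Path Well→c→Ref (+1); total 2.
Path Well→d→Ref (+1); total 3.
Path Well→e→Ref (+1); total 4.
Path Well→g→Ref (+1); total 5.
No residual Well→Ref path; max flow = 5.
Certifying cut of size 5: {Well→Ref, Well→c, Well→e, d→Ref, g→Ref}.

5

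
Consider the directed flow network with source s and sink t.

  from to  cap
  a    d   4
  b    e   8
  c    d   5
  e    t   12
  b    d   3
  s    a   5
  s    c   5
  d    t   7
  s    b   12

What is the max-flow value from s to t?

Augment s→a→d→t: bottleneck 4, flow now 4.
Augment s→b→d→t: bottleneck 3, flow now 7.
Augment s→b→e→t: bottleneck 8, flow now 15.
No augmenting path remains; maximum flow = 15.
In the residual graph, reachable from s: {s, a, b, c, d}.
Min-cut edges: b→e (8), d→t (7); capacity 8 + 7 = 15.
This cut is saturated, so no flow can exceed 15.

15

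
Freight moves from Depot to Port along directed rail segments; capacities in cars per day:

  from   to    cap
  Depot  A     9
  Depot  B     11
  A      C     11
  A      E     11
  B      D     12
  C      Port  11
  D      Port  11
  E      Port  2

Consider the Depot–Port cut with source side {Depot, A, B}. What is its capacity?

Edges leaving {Depot, A, B}: A→C (11), A→E (11), B→D (12).
Cut capacity = 11 + 11 + 12 = 34.

34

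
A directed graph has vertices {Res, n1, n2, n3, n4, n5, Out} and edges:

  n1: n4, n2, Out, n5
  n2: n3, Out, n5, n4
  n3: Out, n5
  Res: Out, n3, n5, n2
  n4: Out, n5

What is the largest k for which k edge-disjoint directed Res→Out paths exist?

Assign every edge capacity 1; by Menger, the answer equals the max flow.
Path Res→Out (+1); total 1.
Path Res→n2→Out (+1); total 2.
Path Res→n3→Out (+1); total 3.
No residual Res→Out path; max flow = 3.
Certifying cut of size 3: {Res→Out, Res→n2, Res→n3}.

3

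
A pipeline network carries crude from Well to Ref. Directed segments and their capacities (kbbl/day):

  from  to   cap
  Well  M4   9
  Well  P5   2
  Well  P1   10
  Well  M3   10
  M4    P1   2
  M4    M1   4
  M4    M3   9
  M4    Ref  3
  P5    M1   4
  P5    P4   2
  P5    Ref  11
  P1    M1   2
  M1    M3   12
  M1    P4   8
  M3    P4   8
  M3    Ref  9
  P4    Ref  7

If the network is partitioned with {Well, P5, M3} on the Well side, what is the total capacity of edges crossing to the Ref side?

53

Edges leaving {Well, P5, M3}: Well→M4 (9), Well→P1 (10), P5→M1 (4), P5→P4 (2), P5→Ref (11), M3→P4 (8), M3→Ref (9).
Cut capacity = 9 + 10 + 4 + 2 + 11 + 8 + 9 = 53.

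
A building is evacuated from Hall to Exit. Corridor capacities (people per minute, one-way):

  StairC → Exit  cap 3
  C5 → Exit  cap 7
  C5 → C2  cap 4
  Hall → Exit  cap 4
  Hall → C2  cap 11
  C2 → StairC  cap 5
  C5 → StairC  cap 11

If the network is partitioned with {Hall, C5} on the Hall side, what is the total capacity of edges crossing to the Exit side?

37

Edges leaving {Hall, C5}: Hall→C2 (11), Hall→Exit (4), C5→C2 (4), C5→StairC (11), C5→Exit (7).
Cut capacity = 11 + 4 + 4 + 11 + 7 = 37.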